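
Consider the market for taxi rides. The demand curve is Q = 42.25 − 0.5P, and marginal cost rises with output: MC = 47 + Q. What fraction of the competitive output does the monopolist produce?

Q_m/Q_c = 0.6

Inverting demand: P = 84.5 − 2Q.
Monopoly sets MR = MC: 84.5 − 4Q = 47 + Q ⇒ Q = 7.5, P = 84.5 − 2·7.5 = 69.5.
Competitive equilibrium sets price equal to marginal cost: 84.5 − 2Q = 47 + Q, so Q = 12.5 and P = 59.5.
Ratio Q_m/Q_c = 7.5/12.5 = 0.6.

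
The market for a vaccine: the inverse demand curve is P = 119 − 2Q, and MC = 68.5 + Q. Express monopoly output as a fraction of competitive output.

The monopolist equates marginal revenue to marginal cost: 119 − 4Q = 68.5 + Q, so Q = 10.1. From demand, P = 98.8.
Under competition P = MC: 119 − 2Q = 68.5 + Q ⇒ Q = 101/6, P = 256/3.
Ratio Q_m/Q_c = 10.1/(101/6) = 0.6.

Q_m/Q_c = 0.6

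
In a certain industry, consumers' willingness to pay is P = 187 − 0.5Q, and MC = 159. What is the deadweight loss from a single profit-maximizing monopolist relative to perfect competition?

DWL = 196

Perfect competition: P = MC = 159, so 187 − 0.5Q = 159 and Q = 56.
A monopolist chooses Q where MR = MC. MR = 187 − Q; setting this equal to 159 gives Q = 28 and P = 173.
DWL is the triangle between Q = 28 and Q = 56: ½·(56 − 28)·(173 − 159) = 196.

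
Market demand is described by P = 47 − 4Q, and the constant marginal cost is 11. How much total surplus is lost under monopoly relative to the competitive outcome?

Under competition P = MC = 11, so Q = (47 − 11)/4 = 9.
A monopolist chooses Q where MR = MC. MR = 47 − 8Q; setting this equal to 11 gives Q = 4.5 and P = 29.
DWL is the triangle between Q = 4.5 and Q = 9: ½·(9 − 4.5)·(29 − 11) = 40.5.

DWL = 40.5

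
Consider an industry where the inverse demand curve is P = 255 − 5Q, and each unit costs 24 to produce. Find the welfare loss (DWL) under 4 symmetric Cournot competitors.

DWL = 213.444

Perfect competition: P = MC = 24, so 255 − 5Q = 24 and Q = 46.2.
In a 4-firm Cournot equilibrium, symmetry and the first-order condition give q = (255 − 24)/(25) = 9.24. So Q = 36.96 and P = 70.2.
DWL is the triangle between Q = 36.96 and Q = 46.2: ½·(46.2 − 36.96)·(70.2 − 24) = 213.444.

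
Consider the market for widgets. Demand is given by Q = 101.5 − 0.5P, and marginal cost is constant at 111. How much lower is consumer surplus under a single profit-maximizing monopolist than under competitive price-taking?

CS falls by 1587

Inverting demand: P = 203 − 2Q.
Under competition P = MC = 111, so Q = (203 − 111)/2 = 46.
CS = ½·(203 − 111)·46 = 2116.
Monopoly sets MR = MC: 203 − 4Q = 111 ⇒ Q = 23, P = 203 − 2·23 = 157.
CS = ½·(203 − 157)·23 = 529.
Change in consumer surplus: 529 − 2116 = −1587.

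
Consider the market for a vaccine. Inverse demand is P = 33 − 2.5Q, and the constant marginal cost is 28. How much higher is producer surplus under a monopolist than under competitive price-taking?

Under competition P = MC = 28, so Q = (33 − 28)/2.5 = 2.
PS = (28 − 28)·2 = 0.
Monopoly sets MR = MC: 33 − 5Q = 28 ⇒ Q = 1, P = 33 − 2.5·1 = 30.5.
PS = (30.5 − 28)·1 = 2.5.
Change in producer surplus: 2.5 − 0 = 2.5.

Producer surplus rises by 2.5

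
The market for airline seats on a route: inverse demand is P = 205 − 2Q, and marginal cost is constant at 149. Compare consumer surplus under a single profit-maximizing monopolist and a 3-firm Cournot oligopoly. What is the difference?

CS rises by 245

A monopolist chooses Q where MR = MC. MR = 205 − 4Q; setting this equal to 149 gives Q = 14 and P = 177.
CS = ½·(205 − 177)·14 = 196.
Cournot with 3 identical firms: the symmetric best-response condition is 205 − 8q = 149. Each firm produces q = 7, total output Q = 21, price P = 163.
CS = ½·(205 − 163)·21 = 441.
Change in consumer surplus: 441 − 196 = 245.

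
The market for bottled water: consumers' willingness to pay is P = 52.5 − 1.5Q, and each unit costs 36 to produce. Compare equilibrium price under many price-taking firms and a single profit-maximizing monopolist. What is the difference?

Equilibrium price rises by 8.25

Under competition P = MC = 36, so Q = (52.5 − 36)/1.5 = 11.
A monopolist chooses Q where MR = MC. MR = 52.5 − 3Q; setting this equal to 36 gives Q = 5.5 and P = 44.25.
Change in equilibrium price: 44.25 − 36 = 8.25.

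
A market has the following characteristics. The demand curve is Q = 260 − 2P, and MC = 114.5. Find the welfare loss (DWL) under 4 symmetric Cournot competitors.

DWL = 9.61

Inverting demand: P = 130 − 0.5Q.
Perfect competition: P = MC = 114.5, so 130 − 0.5Q = 114.5 and Q = 31.
Cournot with 4 identical firms: the symmetric best-response condition is 130 − 2.5q = 114.5. Each firm produces q = 6.2, total output Q = 24.8, price P = 117.6.
DWL is the triangle between Q = 24.8 and Q = 31: ½·(31 − 24.8)·(117.6 − 114.5) = 9.61.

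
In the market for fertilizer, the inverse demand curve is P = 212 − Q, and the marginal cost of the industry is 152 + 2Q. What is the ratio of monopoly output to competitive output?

Q_m/Q_c = 0.75

The monopolist equates marginal revenue to marginal cost: 212 − 2Q = 152 + 2Q, so Q = 15. From demand, P = 197.
Competitive equilibrium sets price equal to marginal cost: 212 − Q = 152 + 2Q, so Q = 20 and P = 192.
Ratio Q_m/Q_c = 15/20 = 0.75.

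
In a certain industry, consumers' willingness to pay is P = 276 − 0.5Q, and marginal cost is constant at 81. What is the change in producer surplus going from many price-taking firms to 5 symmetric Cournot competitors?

PS rises by 10562.5

Competitive firms price at marginal cost: P = 81, giving Q = 390.
PS = (81 − 81)·390 = 0.
With 5 symmetric Cournot firms, each firm's FOC gives 276 − 3q = 81, so q = 65, Q = 5·65 = 325, and P = 113.5.
PS = (113.5 − 81)·325 = 10562.5.
Change in producer surplus: 10562.5 − 0 = 10562.5.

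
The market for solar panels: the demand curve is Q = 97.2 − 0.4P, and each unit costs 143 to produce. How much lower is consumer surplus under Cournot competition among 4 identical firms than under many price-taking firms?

Inverting demand: P = 243 − 2.5Q.
Under competition P = MC = 143, so Q = (243 − 143)/2.5 = 40.
CS = ½·(243 − 143)·40 = 2000.
Cournot with 4 identical firms: the symmetric best-response condition is 243 − 12.5q = 143. Each firm produces q = 8, total output Q = 32, price P = 163.
CS = ½·(243 − 163)·32 = 1280.
Change in consumer surplus: 1280 − 2000 = −720.

CS falls by 720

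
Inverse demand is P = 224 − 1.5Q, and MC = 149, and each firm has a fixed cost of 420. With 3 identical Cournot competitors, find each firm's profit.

With 3 symmetric Cournot firms, each firm's FOC gives 224 − 6q = 149, so q = 12.5, Q = 3·12.5 = 37.5, and P = 167.75.
Each firm's profit = (167.75 − 149)·12.5 − 420 = −185.625.

π_i = −185.625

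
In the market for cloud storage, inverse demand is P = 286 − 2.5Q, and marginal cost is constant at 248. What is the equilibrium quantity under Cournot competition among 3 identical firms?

Cournot with 3 identical firms: the symmetric best-response condition is 286 − 10q = 248. Each firm produces q = 3.8, total output Q = 11.4, price P = 257.5.

Q = 11.4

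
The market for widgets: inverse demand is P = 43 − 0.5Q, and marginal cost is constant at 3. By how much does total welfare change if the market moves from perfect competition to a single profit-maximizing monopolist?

TS falls by 400

Perfect competition: P = MC = 3, so 43 − 0.5Q = 3 and Q = 80.
CS = ½·(43 − 3)·80 = 1600; PS = (3 − 3)·80 = 0; TS = 1600.
A monopolist chooses Q where MR = MC. MR = 43 − Q; setting this equal to 3 gives Q = 40 and P = 23.
CS = ½·(43 − 23)·40 = 400; PS = (23 − 3)·40 = 800; TS = 1200.
Change in total welfare: 1200 − 1600 = −400.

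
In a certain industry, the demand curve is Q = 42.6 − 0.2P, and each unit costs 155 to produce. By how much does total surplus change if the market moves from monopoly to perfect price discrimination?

TS rises by 84.1

Inverting demand: P = 213 − 5Q.
Monopoly sets MR = MC: 213 − 10Q = 155 ⇒ Q = 5.8, P = 213 − 5·5.8 = 184.
CS = ½·(213 − 184)·5.8 = 84.1; PS = (184 − 155)·5.8 = 168.2; TS = 252.3.
With perfect price discrimination, output is the efficient level Q = 11.6 (where demand meets MC), but every buyer pays their willingness to pay: CS = 0 and PS = total surplus.
TS = 336.4 (equal to competitive TS).
Change in total surplus: 336.4 − 252.3 = 84.1.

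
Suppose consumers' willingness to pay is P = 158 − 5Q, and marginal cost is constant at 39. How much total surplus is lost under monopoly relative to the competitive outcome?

DWL = 354.025

Perfect competition: P = MC = 39, so 158 − 5Q = 39 and Q = 23.8.
Monopoly sets MR = MC: 158 − 10Q = 39 ⇒ Q = 11.9, P = 158 − 5·11.9 = 98.5.
DWL is the triangle between Q = 11.9 and Q = 23.8: ½·(23.8 − 11.9)·(98.5 − 39) = 354.025.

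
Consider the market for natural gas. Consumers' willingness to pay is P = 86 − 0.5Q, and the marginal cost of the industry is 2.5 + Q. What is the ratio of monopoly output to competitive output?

Q_m/Q_c = 0.75

A monopolist chooses Q where MR = MC. MR = 86 − Q; setting this equal to 2.5 + Q gives Q = 41.75 and P = 65.125.
Competitive equilibrium sets price equal to marginal cost: 86 − 0.5Q = 2.5 + Q, so Q = 167/3 and P = 349/6.
Ratio Q_m/Q_c = 41.75/(167/3) = 0.75.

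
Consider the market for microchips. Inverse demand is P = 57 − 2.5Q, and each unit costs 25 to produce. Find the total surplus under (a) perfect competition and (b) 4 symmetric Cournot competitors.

Under competition P = MC = 25, so Q = (57 − 25)/2.5 = 12.8.
CS = ½·(57 − 25)·12.8 = 204.8; PS = (25 − 25)·12.8 = 0; TS = 204.8.
Cournot with 4 identical firms: the symmetric best-response condition is 57 − 12.5q = 25. Each firm produces q = 2.56, total output Q = 10.24, price P = 31.4.
CS = ½·(57 − 31.4)·10.24 = 131.072; PS = (31.4 − 25)·10.24 = 65.536; TS = 196.608.

Competition: TS = 204.8; Cournot: TS = 196.608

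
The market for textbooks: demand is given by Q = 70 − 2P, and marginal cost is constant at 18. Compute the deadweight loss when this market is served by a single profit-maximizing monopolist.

Inverting demand: P = 35 − 0.5Q.
Competitive firms price at marginal cost: P = 18, giving Q = 34.
Monopoly sets MR = MC: 35 − Q = 18 ⇒ Q = 17, P = 35 − 0.5·17 = 26.5.
DWL is the triangle between Q = 17 and Q = 34: ½·(34 − 17)·(26.5 − 18) = 72.25.

DWL = 72.25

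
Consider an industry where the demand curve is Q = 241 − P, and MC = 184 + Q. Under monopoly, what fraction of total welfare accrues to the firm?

Inverting demand: P = 241 − Q.
A monopolist chooses Q where MR = MC. MR = 241 − 2Q; setting this equal to 184 + Q gives Q = 19 and P = 222.
CS = ½·(241 − 222)·19 = 180.5.
PS = P·Q − VC(Q) = 222·19 − (184·19 + ½·1·19²) = 541.5.
Share captured = PS/TS = 541.5/722 = 0.75.

PS/TS = 0.75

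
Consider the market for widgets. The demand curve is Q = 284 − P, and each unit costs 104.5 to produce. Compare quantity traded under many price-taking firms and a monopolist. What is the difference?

Q falls by 89.75

Inverting demand: P = 284 − Q.
Competitive firms price at marginal cost: P = 104.5, giving Q = 179.5.
Monopoly sets MR = MC: 284 − 2Q = 104.5 ⇒ Q = 89.75, P = 284 − 89.75 = 194.25.
Change in quantity traded: 89.75 − 179.5 = −89.75.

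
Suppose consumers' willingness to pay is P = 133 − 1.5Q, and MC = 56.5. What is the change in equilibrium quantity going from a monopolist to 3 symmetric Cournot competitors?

Monopoly sets MR = MC: 133 − 3Q = 56.5 ⇒ Q = 25.5, P = 133 − 1.5·25.5 = 94.75.
In a 3-firm Cournot equilibrium, symmetry and the first-order condition give q = (133 − 56.5)/(6) = 12.75. So Q = 38.25 and P = 75.625.
Change in equilibrium quantity: 38.25 − 25.5 = 12.75.

Q rises by 12.75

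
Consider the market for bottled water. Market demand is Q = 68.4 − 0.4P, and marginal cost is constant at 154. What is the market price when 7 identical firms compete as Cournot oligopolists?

Inverting demand: P = 171 − 2.5Q.
With 7 symmetric Cournot firms, each firm's FOC gives 171 − 20q = 154, so q = 0.85, Q = 7·0.85 = 5.95, and P = 156.125.

P = 156.125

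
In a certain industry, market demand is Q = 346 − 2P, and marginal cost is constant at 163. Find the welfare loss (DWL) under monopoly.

DWL = 25

Inverting demand: P = 173 − 0.5Q.
Under competition P = MC = 163, so Q = (173 − 163)/0.5 = 20.
A monopolist chooses Q where MR = MC. MR = 173 − Q; setting this equal to 163 gives Q = 10 and P = 168.
DWL is the triangle between Q = 10 and Q = 20: ½·(20 − 10)·(168 − 163) = 25.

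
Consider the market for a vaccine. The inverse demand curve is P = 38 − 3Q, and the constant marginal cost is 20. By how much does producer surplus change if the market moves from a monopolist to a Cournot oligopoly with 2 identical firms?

A monopolist chooses Q where MR = MC. MR = 38 − 6Q; setting this equal to 20 gives Q = 3 and P = 29.
PS = (29 − 20)·3 = 27.
Cournot with 2 identical firms: the symmetric best-response condition is 38 − 9q = 20. Each firm produces q = 2, total output Q = 4, price P = 26.
PS = (26 − 20)·4 = 24.
Change in producer surplus: 24 − 27 = −3.

Producer surplus falls by 3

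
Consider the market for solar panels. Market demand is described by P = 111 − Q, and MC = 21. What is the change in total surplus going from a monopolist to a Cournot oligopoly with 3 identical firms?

Monopoly sets MR = MC: 111 − 2Q = 21 ⇒ Q = 45, P = 111 − 45 = 66.
CS = ½·(111 − 66)·45 = 1012.5; PS = (66 − 21)·45 = 2025; TS = 3037.5.
In a 3-firm Cournot equilibrium, symmetry and the first-order condition give q = (111 − 21)/(4) = 22.5. So Q = 67.5 and P = 43.5.
CS = ½·(111 − 43.5)·67.5 = 2278.125; PS = (43.5 − 21)·67.5 = 1518.75; TS = 3796.875.
Change in total surplus: 3796.875 − 3037.5 = 759.375.

TS rises by 759.375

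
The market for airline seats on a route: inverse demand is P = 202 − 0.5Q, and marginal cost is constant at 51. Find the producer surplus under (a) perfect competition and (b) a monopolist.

Competition: PS = 0; Monopoly: PS = 11400.5

Competitive firms price at marginal cost: P = 51, giving Q = 302.
PS = (51 − 51)·302 = 0.
The monopolist equates marginal revenue to marginal cost: 202 − Q = 51, so Q = 151. From demand, P = 126.5.
PS = (126.5 − 51)·151 = 11400.5.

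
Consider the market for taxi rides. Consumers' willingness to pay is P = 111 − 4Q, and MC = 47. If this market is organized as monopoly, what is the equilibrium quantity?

Q = 8

The monopolist equates marginal revenue to marginal cost: 111 − 8Q = 47, so Q = 8. From demand, P = 79.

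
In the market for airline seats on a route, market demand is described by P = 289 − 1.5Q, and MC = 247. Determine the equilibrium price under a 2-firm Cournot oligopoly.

In a 2-firm Cournot equilibrium, symmetry and the first-order condition give q = (289 − 247)/(4.5) = 28/3. So Q = 56/3 and P = 261.

P = 261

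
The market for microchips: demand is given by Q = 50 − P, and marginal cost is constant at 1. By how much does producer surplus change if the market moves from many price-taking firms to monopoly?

Producer surplus rises by 600.25

Inverting demand: P = 50 − Q.
Competitive firms price at marginal cost: P = 1, giving Q = 49.
PS = (1 − 1)·49 = 0.
A monopolist chooses Q where MR = MC. MR = 50 − 2Q; setting this equal to 1 gives Q = 24.5 and P = 25.5.
PS = (25.5 − 1)·24.5 = 600.25.
Change in producer surplus: 600.25 − 0 = 600.25.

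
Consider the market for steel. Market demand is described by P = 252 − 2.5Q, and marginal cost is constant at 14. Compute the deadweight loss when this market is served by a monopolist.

Under competition P = MC = 14, so Q = (252 − 14)/2.5 = 95.2.
The monopolist equates marginal revenue to marginal cost: 252 − 5Q = 14, so Q = 47.6. From demand, P = 133.
DWL is the triangle between Q = 47.6 and Q = 95.2: ½·(95.2 − 47.6)·(133 − 14) = 2832.2.

DWL = 2832.2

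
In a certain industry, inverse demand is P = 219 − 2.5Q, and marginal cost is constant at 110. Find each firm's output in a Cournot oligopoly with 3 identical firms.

q_i = 10.9

With 3 symmetric Cournot firms, each firm's FOC gives 219 − 10q = 110, so q = 10.9, Q = 3·10.9 = 32.7, and P = 137.25.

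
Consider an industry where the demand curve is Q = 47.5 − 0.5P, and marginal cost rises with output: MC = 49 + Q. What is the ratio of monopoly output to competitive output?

Inverting demand: P = 95 − 2Q.
Monopoly sets MR = MC: 95 − 4Q = 49 + Q ⇒ Q = 9.2, P = 95 − 2·9.2 = 76.6.
Under competition P = MC: 95 − 2Q = 49 + Q ⇒ Q = 46/3, P = 193/3.
Ratio Q_m/Q_c = 9.2/(46/3) = 0.6.

Q_m/Q_c = 0.6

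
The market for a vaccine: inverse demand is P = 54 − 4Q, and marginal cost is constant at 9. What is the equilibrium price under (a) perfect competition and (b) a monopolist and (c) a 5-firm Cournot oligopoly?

Competitive firms price at marginal cost: P = 9, giving Q = 11.25.
The monopolist equates marginal revenue to marginal cost: 54 − 8Q = 9, so Q = 5.625. From demand, P = 31.5.
In a 5-firm Cournot equilibrium, symmetry and the first-order condition give q = (54 − 9)/(24) = 1.875. So Q = 9.375 and P = 16.5.

Competition: P = 9; Monopoly: P = 31.5; Cournot: P = 16.5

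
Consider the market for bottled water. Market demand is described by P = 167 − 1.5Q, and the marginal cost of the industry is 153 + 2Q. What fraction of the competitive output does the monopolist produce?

Q_m/Q_c = 0.7

A monopolist chooses Q where MR = MC. MR = 167 − 3Q; setting this equal to 153 + 2Q gives Q = 2.8 and P = 162.8.
Under competition P = MC: 167 − 1.5Q = 153 + 2Q ⇒ Q = 4, P = 161.
Ratio Q_m/Q_c = 2.8/4 = 0.7.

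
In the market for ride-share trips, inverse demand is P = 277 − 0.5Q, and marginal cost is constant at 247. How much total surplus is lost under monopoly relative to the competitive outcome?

DWL = 225

Under competition P = MC = 247, so Q = (277 − 247)/0.5 = 60.
The monopolist equates marginal revenue to marginal cost: 277 − Q = 247, so Q = 30. From demand, P = 262.
DWL is the triangle between Q = 30 and Q = 60: ½·(60 − 30)·(262 − 247) = 225.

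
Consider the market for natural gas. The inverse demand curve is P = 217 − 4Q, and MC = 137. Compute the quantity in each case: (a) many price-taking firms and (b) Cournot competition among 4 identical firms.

Competitive firms price at marginal cost: P = 137, giving Q = 20.
With 4 symmetric Cournot firms, each firm's FOC gives 217 − 20q = 137, so q = 4, Q = 4·4 = 16, and P = 153.

Competition: Q = 20; Cournot: Q = 16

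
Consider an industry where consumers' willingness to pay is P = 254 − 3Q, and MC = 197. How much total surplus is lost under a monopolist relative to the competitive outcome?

DWL = 135.375

Under competition P = MC = 197, so Q = (254 − 197)/3 = 19.
A monopolist chooses Q where MR = MC. MR = 254 − 6Q; setting this equal to 197 gives Q = 9.5 and P = 225.5.
DWL is the triangle between Q = 9.5 and Q = 19: ½·(19 − 9.5)·(225.5 − 197) = 135.375.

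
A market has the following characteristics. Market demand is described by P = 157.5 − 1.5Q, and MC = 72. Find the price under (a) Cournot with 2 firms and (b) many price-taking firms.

Cournot: P = 100.5; Competition: P = 72

In a 2-firm Cournot equilibrium, symmetry and the first-order condition give q = (157.5 − 72)/(4.5) = 19. So Q = 38 and P = 100.5.
Competitive firms price at marginal cost: P = 72, giving Q = 57.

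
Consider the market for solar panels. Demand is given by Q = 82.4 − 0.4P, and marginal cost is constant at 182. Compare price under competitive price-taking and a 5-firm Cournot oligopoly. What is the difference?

Price rises by 4

Inverting demand: P = 206 − 2.5Q.
Under competition P = MC = 182, so Q = (206 − 182)/2.5 = 9.6.
Cournot with 5 identical firms: the symmetric best-response condition is 206 − 15q = 182. Each firm produces q = 1.6, total output Q = 8, price P = 186.
Change in price: 186 − 182 = 4.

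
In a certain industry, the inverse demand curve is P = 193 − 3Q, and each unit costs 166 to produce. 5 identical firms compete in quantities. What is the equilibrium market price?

With 5 symmetric Cournot firms, each firm's FOC gives 193 − 18q = 166, so q = 1.5, Q = 5·1.5 = 7.5, and P = 170.5.

P = 170.5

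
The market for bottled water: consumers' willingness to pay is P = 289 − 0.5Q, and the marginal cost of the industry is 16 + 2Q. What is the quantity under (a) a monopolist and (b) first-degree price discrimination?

Monopoly: Q = 91; Perfect PD: Q = 109.2

The monopolist equates marginal revenue to marginal cost: 289 − Q = 16 + 2Q, so Q = 91. From demand, P = 243.5.
With perfect price discrimination, output is the efficient level Q = 109.2 (where demand meets MC), but every buyer pays their willingness to pay: CS = 0 and PS = total surplus.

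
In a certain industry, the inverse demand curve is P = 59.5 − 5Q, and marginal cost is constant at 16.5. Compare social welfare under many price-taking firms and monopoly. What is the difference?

Social welfare falls by 46.225

Perfect competition: P = MC = 16.5, so 59.5 − 5Q = 16.5 and Q = 8.6.
CS = ½·(59.5 − 16.5)·8.6 = 184.9; PS = (16.5 − 16.5)·8.6 = 0; TS = 184.9.
Monopoly sets MR = MC: 59.5 − 10Q = 16.5 ⇒ Q = 4.3, P = 59.5 − 5·4.3 = 38.
CS = ½·(59.5 − 38)·4.3 = 46.225; PS = (38 − 16.5)·4.3 = 92.45; TS = 138.675.
Change in social welfare: 138.675 − 184.9 = −46.225.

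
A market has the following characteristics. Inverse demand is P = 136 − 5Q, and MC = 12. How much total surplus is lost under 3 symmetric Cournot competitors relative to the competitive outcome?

DWL = 96.1

Competitive firms price at marginal cost: P = 12, giving Q = 24.8.
In a 3-firm Cournot equilibrium, symmetry and the first-order condition give q = (136 − 12)/(20) = 6.2. So Q = 18.6 and P = 43.
DWL is the triangle between Q = 18.6 and Q = 24.8: ½·(24.8 − 18.6)·(43 − 12) = 96.1.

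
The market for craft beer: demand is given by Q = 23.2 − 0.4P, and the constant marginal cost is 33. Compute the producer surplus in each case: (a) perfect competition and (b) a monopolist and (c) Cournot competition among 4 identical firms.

Inverting demand: P = 58 − 2.5Q.
Under competition P = MC = 33, so Q = (58 − 33)/2.5 = 10.
PS = (33 − 33)·10 = 0.
Monopoly sets MR = MC: 58 − 5Q = 33 ⇒ Q = 5, P = 58 − 2.5·5 = 45.5.
PS = (45.5 − 33)·5 = 62.5.
Cournot with 4 identical firms: the symmetric best-response condition is 58 − 12.5q = 33. Each firm produces q = 2, total output Q = 8, price P = 38.
PS = (38 − 33)·8 = 40.

Competition: PS = 0; Monopoly: PS = 62.5; Cournot: PS = 40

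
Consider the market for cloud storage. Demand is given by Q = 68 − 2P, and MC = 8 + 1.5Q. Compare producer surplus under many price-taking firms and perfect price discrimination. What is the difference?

PS rises by 42.25

Inverting demand: P = 34 − 0.5Q.
Under competition P = MC: 34 − 0.5Q = 8 + 1.5Q ⇒ Q = 13, P = 27.5.
PS = P·Q − VC(Q) = 27.5·13 − (8·13 + ½·1.5·13²) = 126.75.
A perfectly discriminating monopolist sells every unit with P(Q) ≥ MC(Q), so output equals the competitive quantity Q = 13. Each buyer pays their reservation price, so CS = 0 and the firm captures all surplus.
PS = ½·(34 − 8)·13 = 169.
Change in producer surplus: 169 − 126.75 = 42.25.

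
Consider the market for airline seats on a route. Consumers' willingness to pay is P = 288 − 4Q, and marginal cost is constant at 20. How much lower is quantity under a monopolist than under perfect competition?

Perfect competition: P = MC = 20, so 288 − 4Q = 20 and Q = 67.
Monopoly sets MR = MC: 288 − 8Q = 20 ⇒ Q = 33.5, P = 288 − 4·33.5 = 154.
Change in quantity: 33.5 − 67 = −33.5.

Quantity falls by 33.5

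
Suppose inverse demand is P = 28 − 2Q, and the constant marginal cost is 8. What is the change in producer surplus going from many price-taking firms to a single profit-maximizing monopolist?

PS rises by 50

Perfect competition: P = MC = 8, so 28 − 2Q = 8 and Q = 10.
PS = (8 − 8)·10 = 0.
A monopolist chooses Q where MR = MC. MR = 28 − 4Q; setting this equal to 8 gives Q = 5 and P = 18.
PS = (18 − 8)·5 = 50.
Change in producer surplus: 50 − 0 = 50.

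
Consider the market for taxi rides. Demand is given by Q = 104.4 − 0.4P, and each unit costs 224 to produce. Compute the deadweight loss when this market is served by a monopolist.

DWL = 68.45

Inverting demand: P = 261 − 2.5Q.
Competitive firms price at marginal cost: P = 224, giving Q = 14.8.
Monopoly sets MR = MC: 261 − 5Q = 224 ⇒ Q = 7.4, P = 261 − 2.5·7.4 = 242.5.
DWL is the triangle between Q = 7.4 and Q = 14.8: ½·(14.8 − 7.4)·(242.5 − 224) = 68.45.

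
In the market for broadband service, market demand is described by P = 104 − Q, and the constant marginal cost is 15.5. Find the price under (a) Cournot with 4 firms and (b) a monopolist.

Cournot: P = 33.2; Monopoly: P = 59.75

Cournot with 4 identical firms: the symmetric best-response condition is 104 − 5q = 15.5. Each firm produces q = 17.7, total output Q = 70.8, price P = 33.2.
The monopolist equates marginal revenue to marginal cost: 104 − 2Q = 15.5, so Q = 44.25. From demand, P = 59.75.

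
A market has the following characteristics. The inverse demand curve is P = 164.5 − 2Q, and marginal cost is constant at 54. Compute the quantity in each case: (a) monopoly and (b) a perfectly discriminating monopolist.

Monopoly: Q = 27.625; Perfect PD: Q = 55.25

The monopolist equates marginal revenue to marginal cost: 164.5 − 4Q = 54, so Q = 27.625. From demand, P = 109.25.
With perfect price discrimination, output is the efficient level Q = 55.25 (where demand meets MC), but every buyer pays their willingness to pay: CS = 0 and PS = total surplus.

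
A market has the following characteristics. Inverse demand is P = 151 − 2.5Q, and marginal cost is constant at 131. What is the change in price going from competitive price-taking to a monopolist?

P rises by 10

Perfect competition: P = MC = 131, so 151 − 2.5Q = 131 and Q = 8.
A monopolist chooses Q where MR = MC. MR = 151 − 5Q; setting this equal to 131 gives Q = 4 and P = 141.
Change in price: 141 − 131 = 10.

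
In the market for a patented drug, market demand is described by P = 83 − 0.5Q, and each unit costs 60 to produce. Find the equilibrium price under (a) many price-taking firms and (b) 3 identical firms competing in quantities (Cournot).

Competition: P = 60; Cournot: P = 65.75

Perfect competition: P = MC = 60, so 83 − 0.5Q = 60 and Q = 46.
In a 3-firm Cournot equilibrium, symmetry and the first-order condition give q = (83 − 60)/(2) = 11.5. So Q = 34.5 and P = 65.75.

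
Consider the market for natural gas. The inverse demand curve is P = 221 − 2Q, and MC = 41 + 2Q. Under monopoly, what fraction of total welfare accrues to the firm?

PS/TS = 0.75

A monopolist chooses Q where MR = MC. MR = 221 − 4Q; setting this equal to 41 + 2Q gives Q = 30 and P = 161.
CS = ½·(221 − 161)·30 = 900.
PS = P·Q − VC(Q) = 161·30 − (41·30 + ½·2·30²) = 2700.
Share captured = PS/TS = 2700/3600 = 0.75.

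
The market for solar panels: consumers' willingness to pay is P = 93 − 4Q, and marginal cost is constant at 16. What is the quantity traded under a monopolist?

Monopoly sets MR = MC: 93 − 8Q = 16 ⇒ Q = 9.625, P = 93 − 4·9.625 = 54.5.

Q = 9.625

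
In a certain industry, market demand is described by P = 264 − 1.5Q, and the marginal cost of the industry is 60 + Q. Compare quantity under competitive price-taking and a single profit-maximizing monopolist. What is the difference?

Competitive equilibrium sets price equal to marginal cost: 264 − 1.5Q = 60 + Q, so Q = 81.6 and P = 141.6.
The monopolist equates marginal revenue to marginal cost: 264 − 3Q = 60 + Q, so Q = 51. From demand, P = 187.5.
Change in quantity: 51 − 81.6 = −30.6.

Quantity falls by 30.6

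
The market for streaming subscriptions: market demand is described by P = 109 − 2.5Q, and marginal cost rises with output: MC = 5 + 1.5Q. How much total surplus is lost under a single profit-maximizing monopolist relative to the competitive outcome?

DWL = 200

Competitive equilibrium sets price equal to marginal cost: 109 − 2.5Q = 5 + 1.5Q, so Q = 26 and P = 44.
A monopolist chooses Q where MR = MC. MR = 109 − 5Q; setting this equal to 5 + 1.5Q gives Q = 16 and P = 69.
CS = ½·(109 − 44)·26 = 845; PS = (44·26 − 5·26 − ½·1.5·26²) = 507; TS = 1352.
CS = ½·(109 − 69)·16 = 320; PS = (69·16 − 5·16 − ½·1.5·16²) = 832; TS = 1152.
DWL = 1352 − 1152 = 200.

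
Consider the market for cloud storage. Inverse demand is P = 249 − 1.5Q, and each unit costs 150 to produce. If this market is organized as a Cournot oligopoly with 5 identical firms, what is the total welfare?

Cournot with 5 identical firms: the symmetric best-response condition is 249 − 9q = 150. Each firm produces q = 11, total output Q = 55, price P = 166.5.
CS = ½·(249 − 166.5)·55 = 2268.75; PS = (166.5 − 150)·55 = 907.5; TS = 3176.25.

TS = 3176.25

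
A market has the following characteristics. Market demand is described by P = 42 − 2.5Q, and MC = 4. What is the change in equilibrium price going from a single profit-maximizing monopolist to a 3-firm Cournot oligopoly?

The monopolist equates marginal revenue to marginal cost: 42 − 5Q = 4, so Q = 7.6. From demand, P = 23.
In a 3-firm Cournot equilibrium, symmetry and the first-order condition give q = (42 − 4)/(10) = 3.8. So Q = 11.4 and P = 13.5.
Change in equilibrium price: 13.5 − 23 = −9.5.

P falls by 9.5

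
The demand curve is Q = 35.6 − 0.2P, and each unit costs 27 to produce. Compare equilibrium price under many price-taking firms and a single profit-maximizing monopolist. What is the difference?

P rises by 75.5

Inverting demand: P = 178 − 5Q.
Perfect competition: P = MC = 27, so 178 − 5Q = 27 and Q = 30.2.
The monopolist equates marginal revenue to marginal cost: 178 − 10Q = 27, so Q = 15.1. From demand, P = 102.5.
Change in equilibrium price: 102.5 − 27 = 75.5.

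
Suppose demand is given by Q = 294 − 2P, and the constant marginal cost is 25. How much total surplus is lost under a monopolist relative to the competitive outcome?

DWL = 3721

Inverting demand: P = 147 − 0.5Q.
Under competition P = MC = 25, so Q = (147 − 25)/0.5 = 244.
A monopolist chooses Q where MR = MC. MR = 147 − Q; setting this equal to 25 gives Q = 122 and P = 86.
DWL is the triangle between Q = 122 and Q = 244: ½·(244 − 122)·(86 − 25) = 3721.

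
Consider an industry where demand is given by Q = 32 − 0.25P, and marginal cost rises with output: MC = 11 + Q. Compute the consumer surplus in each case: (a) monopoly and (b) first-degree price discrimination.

Monopoly: CS = 338; Perfect PD: CS = 0

Inverting demand: P = 128 − 4Q.
A monopolist chooses Q where MR = MC. MR = 128 − 8Q; setting this equal to 11 + Q gives Q = 13 and P = 76.
CS = ½·(128 − 76)·13 = 338.
A perfectly discriminating monopolist sells every unit with P(Q) ≥ MC(Q), so output equals the competitive quantity Q = 23.4. Each buyer pays their reservation price, so CS = 0 and the firm captures all surplus.
CS = 0.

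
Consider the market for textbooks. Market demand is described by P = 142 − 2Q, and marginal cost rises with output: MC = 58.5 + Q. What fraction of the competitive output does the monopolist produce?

Monopoly sets MR = MC: 142 − 4Q = 58.5 + Q ⇒ Q = 16.7, P = 142 − 2·16.7 = 108.6.
Competitive equilibrium sets price equal to marginal cost: 142 − 2Q = 58.5 + Q, so Q = 167/6 and P = 259/3.
Ratio Q_m/Q_c = 16.7/(167/6) = 0.6.

Q_m/Q_c = 0.6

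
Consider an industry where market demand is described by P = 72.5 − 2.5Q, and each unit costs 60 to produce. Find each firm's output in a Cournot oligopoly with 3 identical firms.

With 3 symmetric Cournot firms, each firm's FOC gives 72.5 − 10q = 60, so q = 1.25, Q = 3·1.25 = 3.75, and P = 63.125.

q_i = 1.25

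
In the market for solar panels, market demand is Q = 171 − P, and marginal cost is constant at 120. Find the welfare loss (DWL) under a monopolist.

Inverting demand: P = 171 − Q.
Under competition P = MC = 120, so Q = (171 − 120)/1 = 51.
A monopolist chooses Q where MR = MC. MR = 171 − 2Q; setting this equal to 120 gives Q = 25.5 and P = 145.5.
DWL is the triangle between Q = 25.5 and Q = 51: ½·(51 − 25.5)·(145.5 − 120) = 325.125.

DWL = 325.125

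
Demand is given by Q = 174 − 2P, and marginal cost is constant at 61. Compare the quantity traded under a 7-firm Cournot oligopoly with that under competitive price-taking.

Cournot: Q = 45.5; Competition: Q = 52

Inverting demand: P = 87 − 0.5Q.
With 7 symmetric Cournot firms, each firm's FOC gives 87 − 4q = 61, so q = 6.5, Q = 7·6.5 = 45.5, and P = 64.25.
Competitive firms price at marginal cost: P = 61, giving Q = 52.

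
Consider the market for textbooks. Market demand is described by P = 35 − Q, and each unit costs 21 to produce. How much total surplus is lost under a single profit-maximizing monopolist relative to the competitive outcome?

DWL = 24.5

Competitive firms price at marginal cost: P = 21, giving Q = 14.
A monopolist chooses Q where MR = MC. MR = 35 − 2Q; setting this equal to 21 gives Q = 7 and P = 28.
DWL is the triangle between Q = 7 and Q = 14: ½·(14 − 7)·(28 − 21) = 24.5.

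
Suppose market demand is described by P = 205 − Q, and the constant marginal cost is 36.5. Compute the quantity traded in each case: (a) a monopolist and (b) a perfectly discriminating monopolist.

Monopoly sets MR = MC: 205 − 2Q = 36.5 ⇒ Q = 84.25, P = 205 − 84.25 = 120.75.
With perfect price discrimination, output is the efficient level Q = 168.5 (where demand meets MC), but every buyer pays their willingness to pay: CS = 0 and PS = total surplus.

Monopoly: Q = 84.25; Perfect PD: Q = 168.5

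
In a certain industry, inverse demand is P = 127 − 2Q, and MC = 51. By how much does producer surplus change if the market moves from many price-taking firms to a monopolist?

Producer surplus rises by 722

Under competition P = MC = 51, so Q = (127 − 51)/2 = 38.
PS = (51 − 51)·38 = 0.
The monopolist equates marginal revenue to marginal cost: 127 − 4Q = 51, so Q = 19. From demand, P = 89.
PS = (89 − 51)·19 = 722.
Change in producer surplus: 722 − 0 = 722.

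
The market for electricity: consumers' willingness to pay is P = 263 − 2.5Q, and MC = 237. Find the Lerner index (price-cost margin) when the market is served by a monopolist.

Monopoly sets MR = MC: 263 − 5Q = 237 ⇒ Q = 5.2, P = 263 − 2.5·5.2 = 250.
Lerner index = (P − MC)/P = (250 − 237)/250 = 0.052.

Lerner index = 0.052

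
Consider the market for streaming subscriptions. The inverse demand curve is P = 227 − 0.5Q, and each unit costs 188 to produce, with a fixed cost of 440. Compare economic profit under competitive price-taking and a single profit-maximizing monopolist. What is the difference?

Under competition P = MC = 188, so Q = (227 − 188)/0.5 = 78.
Profit = (188 − 188)·78 − 440 = −440.
A monopolist chooses Q where MR = MC. MR = 227 − Q; setting this equal to 188 gives Q = 39 and P = 207.5.
Profit = (207.5 − 188)·39 − 440 = 320.5.
Change in economic profit: 320.5 − −440 = 760.5.

π rises by 760.5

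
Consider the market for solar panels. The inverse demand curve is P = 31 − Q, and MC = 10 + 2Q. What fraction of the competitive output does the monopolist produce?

Monopoly sets MR = MC: 31 − 2Q = 10 + 2Q ⇒ Q = 5.25, P = 31 − 5.25 = 25.75.
Competitive equilibrium sets price equal to marginal cost: 31 − Q = 10 + 2Q, so Q = 7 and P = 24.
Ratio Q_m/Q_c = 5.25/7 = 0.75.

Q_m/Q_c = 0.75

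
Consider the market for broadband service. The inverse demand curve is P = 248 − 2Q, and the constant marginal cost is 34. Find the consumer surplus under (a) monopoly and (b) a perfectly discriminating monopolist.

Monopoly sets MR = MC: 248 − 4Q = 34 ⇒ Q = 53.5, P = 248 − 2·53.5 = 141.
CS = ½·(248 − 141)·53.5 = 2862.25.
With perfect price discrimination, output is the efficient level Q = 107 (where demand meets MC), but every buyer pays their willingness to pay: CS = 0 and PS = total surplus.
CS = 0.

Monopoly: CS = 2862.25; Perfect PD: CS = 0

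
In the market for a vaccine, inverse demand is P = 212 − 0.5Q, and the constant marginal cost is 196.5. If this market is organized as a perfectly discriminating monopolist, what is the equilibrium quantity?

A perfectly discriminating monopolist sells every unit with P(Q) ≥ MC(Q), so output equals the competitive quantity Q = 31. Each buyer pays their reservation price, so CS = 0 and the firm captures all surplus.

Q = 31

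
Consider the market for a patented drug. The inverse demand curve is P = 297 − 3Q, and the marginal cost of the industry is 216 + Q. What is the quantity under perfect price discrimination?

With perfect price discrimination, output is the efficient level Q = 20.25 (where demand meets MC), but every buyer pays their willingness to pay: CS = 0 and PS = total surplus.

Q = 20.25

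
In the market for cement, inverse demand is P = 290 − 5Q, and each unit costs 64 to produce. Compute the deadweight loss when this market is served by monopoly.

Under competition P = MC = 64, so Q = (290 − 64)/5 = 45.2.
Monopoly sets MR = MC: 290 − 10Q = 64 ⇒ Q = 22.6, P = 290 − 5·22.6 = 177.
DWL is the triangle between Q = 22.6 and Q = 45.2: ½·(45.2 − 22.6)·(177 − 64) = 1276.9.

DWL = 1276.9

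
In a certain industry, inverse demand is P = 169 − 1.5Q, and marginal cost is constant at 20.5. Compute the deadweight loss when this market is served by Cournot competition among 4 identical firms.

DWL = 294.03

Perfect competition: P = MC = 20.5, so 169 − 1.5Q = 20.5 and Q = 99.
Cournot with 4 identical firms: the symmetric best-response condition is 169 − 7.5q = 20.5. Each firm produces q = 19.8, total output Q = 79.2, price P = 50.2.
DWL is the triangle between Q = 79.2 and Q = 99: ½·(99 − 79.2)·(50.2 − 20.5) = 294.03.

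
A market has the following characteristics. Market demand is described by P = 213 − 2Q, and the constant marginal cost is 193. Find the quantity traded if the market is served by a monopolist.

Q = 5

The monopolist equates marginal revenue to marginal cost: 213 − 4Q = 193, so Q = 5. From demand, P = 203.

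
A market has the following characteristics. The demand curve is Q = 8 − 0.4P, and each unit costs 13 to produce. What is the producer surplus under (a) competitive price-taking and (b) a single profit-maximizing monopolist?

Inverting demand: P = 20 − 2.5Q.
Perfect competition: P = MC = 13, so 20 − 2.5Q = 13 and Q = 2.8.
PS = (13 − 13)·2.8 = 0.
Monopoly sets MR = MC: 20 − 5Q = 13 ⇒ Q = 1.4, P = 20 − 2.5·1.4 = 16.5.
PS = (16.5 − 13)·1.4 = 4.9.

Competition: PS = 0; Monopoly: PS = 4.9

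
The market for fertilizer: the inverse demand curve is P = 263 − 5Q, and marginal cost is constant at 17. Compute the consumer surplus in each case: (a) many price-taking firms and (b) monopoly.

Competition: CS = 6051.6; Monopoly: CS = 1512.9

Perfect competition: P = MC = 17, so 263 − 5Q = 17 and Q = 49.2.
CS = ½·(263 − 17)·49.2 = 6051.6.
A monopolist chooses Q where MR = MC. MR = 263 − 10Q; setting this equal to 17 gives Q = 24.6 and P = 140.
CS = ½·(263 − 140)·24.6 = 1512.9.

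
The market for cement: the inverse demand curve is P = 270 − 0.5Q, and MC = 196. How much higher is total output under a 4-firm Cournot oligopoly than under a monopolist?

Total output rises by 44.4

A monopolist chooses Q where MR = MC. MR = 270 − Q; setting this equal to 196 gives Q = 74 and P = 233.
With 4 symmetric Cournot firms, each firm's FOC gives 270 − 2.5q = 196, so q = 29.6, Q = 4·29.6 = 118.4, and P = 210.8.
Change in total output: 118.4 − 74 = 44.4.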